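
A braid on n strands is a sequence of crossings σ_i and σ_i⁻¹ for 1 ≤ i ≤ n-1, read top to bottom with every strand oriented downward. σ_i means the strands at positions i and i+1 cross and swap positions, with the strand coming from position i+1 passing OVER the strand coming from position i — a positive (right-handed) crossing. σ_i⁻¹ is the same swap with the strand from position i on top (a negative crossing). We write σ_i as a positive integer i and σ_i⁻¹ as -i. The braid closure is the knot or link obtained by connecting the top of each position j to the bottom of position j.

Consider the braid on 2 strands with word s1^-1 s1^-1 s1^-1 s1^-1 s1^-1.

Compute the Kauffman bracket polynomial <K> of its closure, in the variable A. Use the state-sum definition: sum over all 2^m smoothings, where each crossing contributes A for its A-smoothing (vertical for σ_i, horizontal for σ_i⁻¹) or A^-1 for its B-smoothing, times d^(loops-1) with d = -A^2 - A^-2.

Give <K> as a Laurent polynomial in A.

A^13 - A^9 + A^5 - A - A^-7

Derivation:
Braid: s1^-1 s1^-1 s1^-1 s1^-1 s1^-1 on 2 strands, 5 crossings.
Writhe w = (#positive) - (#negative) = 0 - 5 = -5.
Computing the Kauffman bracket via state sum. There are 2^5 = 32 states.
Each crossing splits two ways (0=vertical, 1=horizontal). The state's weight is A^(#A-smoothings - #B-smoothings) * d^(loops - 1).
  state 00000: A-exp=-5, loops=2, term = A^-5 * d^1
  state 00001: A-exp=-3, loops=1, term = A^-3 * d^0
  state 00010: A-exp=-3, loops=1, term = A^-3 * d^0
  state 00011: A-exp=-1, loops=2, term = A^-1 * d^1
  state 00100: A-exp=-3, loops=1, term = A^-3 * d^0
  state 00101: A-exp=-1, loops=2, term = A^-1 * d^1
  state 00110: A-exp=-1, loops=2, term = A^-1 * d^1
  state 00111: A-exp=+1, loops=3, term = A^1 * d^2
  state 01000: A-exp=-3, loops=1, term = A^-3 * d^0
  state 01001: A-exp=-1, loops=2, term = A^-1 * d^1
  state 01010: A-exp=-1, loops=2, term = A^-1 * d^1
  state 01011: A-exp=+1, loops=3, term = A^1 * d^2
  state 01100: A-exp=-1, loops=2, term = A^-1 * d^1
  state 01101: A-exp=+1, loops=3, term = A^1 * d^2
  state 01110: A-exp=+1, loops=3, term = A^1 * d^2
  state 01111: A-exp=+3, loops=4, term = A^3 * d^3
  state 10000: A-exp=-3, loops=1, term = A^-3 * d^0
  state 10001: A-exp=-1, loops=2, term = A^-1 * d^1
  state 10010: A-exp=-1, loops=2, term = A^-1 * d^1
  state 10011: A-exp=+1, loops=3, term = A^1 * d^2
  state 10100: A-exp=-1, loops=2, term = A^-1 * d^1
  state 10101: A-exp=+1, loops=3, term = A^1 * d^2
  state 10110: A-exp=+1, loops=3, term = A^1 * d^2
  state 10111: A-exp=+3, loops=4, term = A^3 * d^3
  state 11000: A-exp=-1, loops=2, term = A^-1 * d^1
  state 11001: A-exp=+1, loops=3, term = A^1 * d^2
  state 11010: A-exp=+1, loops=3, term = A^1 * d^2
  state 11011: A-exp=+3, loops=4, term = A^3 * d^3
  state 11100: A-exp=+1, loops=3, term = A^1 * d^2
  state 11101: A-exp=+3, loops=4, term = A^3 * d^3
  state 11110: A-exp=+3, loops=4, term = A^3 * d^3
  state 11111: A-exp=+5, loops=5, term = A^5 * d^4
Collect the terms by A-exponent (count of states per loop number):
Powers of d = -A^2 - A^-2: d^2 = A^4 + 2 + A^-4; d^3 = -A^6 - 3*A^2 - 3*A^-2 - A^-6; d^4 = A^8 + 4*A^4 + 6 + 4*A^-4 + A^-8.
  A^5 * (d^4) = A^13 + 4*A^9 + 6*A^5 + 4*A + A^-3
  A^3 * (5*d^3) = -5*A^9 - 15*A^5 - 15*A - 5*A^-3
  A^1 * (10*d^2) = 10*A^5 + 20*A + 10*A^-3
  A^-1 * (10*d) = -10*A - 10*A^-3
  A^-3 * (5) = 5*A^-3
  A^-5 * (d) = -A^-3 - A^-7
Summing the groups: <K> = A^13 - A^9 + A^5 - A - A^-7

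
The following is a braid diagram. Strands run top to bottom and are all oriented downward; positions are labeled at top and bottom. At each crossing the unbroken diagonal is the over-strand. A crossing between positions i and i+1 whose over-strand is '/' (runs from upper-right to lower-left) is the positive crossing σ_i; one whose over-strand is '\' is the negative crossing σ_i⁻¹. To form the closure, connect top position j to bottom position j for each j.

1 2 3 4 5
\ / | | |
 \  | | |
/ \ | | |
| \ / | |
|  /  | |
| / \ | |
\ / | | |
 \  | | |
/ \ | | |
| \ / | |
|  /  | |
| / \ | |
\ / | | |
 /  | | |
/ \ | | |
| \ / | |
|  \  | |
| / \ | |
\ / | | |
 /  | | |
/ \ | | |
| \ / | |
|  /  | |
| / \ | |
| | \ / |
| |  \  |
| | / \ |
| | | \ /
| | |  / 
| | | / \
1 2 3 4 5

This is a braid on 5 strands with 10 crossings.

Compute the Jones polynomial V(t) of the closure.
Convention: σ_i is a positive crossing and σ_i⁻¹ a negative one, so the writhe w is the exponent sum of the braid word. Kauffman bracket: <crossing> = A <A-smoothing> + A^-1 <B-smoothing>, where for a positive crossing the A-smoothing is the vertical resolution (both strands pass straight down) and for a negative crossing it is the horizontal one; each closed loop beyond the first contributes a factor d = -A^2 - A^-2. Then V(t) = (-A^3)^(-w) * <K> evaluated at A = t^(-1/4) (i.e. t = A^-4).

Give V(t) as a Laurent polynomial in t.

Reading the diagram top to bottom ('/'-over between positions i,i+1 = s_i, '\'-over = s_i^-1): braid word = s1^-1 s2 s1^-1 s2 s1 s2^-1 s1 s2 s3^-1 s4.
The presented braid s1^-1 s2 s1^-1 s2 s1 s2^-1 s1 s2 s3^-1 s4 on 5 strands reduces by inverse Markov moves (closure unchanged at each step):
  Destabilize: the word has the form β·s4 where s4 occurs only as the final letter (β ∈ B_4); drop it and the last strand → 4 strands.
  Destabilize: the word has the form β·s3^-1 where s3^-1 occurs only as the final letter (β ∈ B_3); drop it and the last strand → 3 strands.
Reduced to β = s1^-1 s2 s1^-1 s2 s1 s2^-1 s1 s2 on 3 strands, 8 crossings.
Compute on β:
Braid: s1^-1 s2 s1^-1 s2 s1 s2^-1 s1 s2 on 3 strands, 8 crossings.
Writhe w = (#positive) - (#negative) = 5 - 3 = 2.
Computing the Kauffman bracket via state sum. There are 2^8 = 256 states.
For each crossing: s=0 is the vertical smoothing, s=1 horizontal. Crossing k contributes A^(sign_k * (1 - 2*s_k)); loop factor d = -A^2 - A^-2.
Tabulate the states by total A-exponent and number of loops L (A-exp: L × count):
  A^8: L=2 ×1
  A^6: L=1 ×3, L=3 ×5
  A^4: L=2 ×22, L=4 ×6
  A^2: L=1 ×18, L=3 ×37, L=5 ×1
  A^0: L=2 ×58, L=4 ×12
  A^-2: L=1 ×24, L=3 ×31, L=5 ×1
  A^-4: L=2 ×23, L=4 ×5
  A^-6: L=3 ×8
  A^-8: L=4 ×1
Each group contributes A^e * Σ count * d^(L-1):
Powers of d = -A^2 - A^-2: d^2 = A^4 + 2 + A^-4; d^3 = -A^6 - 3*A^2 - 3*A^-2 - A^-6; d^4 = A^8 + 4*A^4 + 6 + 4*A^-4 + A^-8.
  A^8 * (d) = -A^10 - A^6
  A^6 * (3 + 5*d^2) = 5*A^10 + 13*A^6 + 5*A^2
  A^4 * (22*d + 6*d^3) = -6*A^10 - 40*A^6 - 40*A^2 - 6*A^-2
  A^2 * (18 + 37*d^2 + d^4) = A^10 + 41*A^6 + 98*A^2 + 41*A^-2 + A^-6
  A^0 * (58*d + 12*d^3) = -12*A^6 - 94*A^2 - 94*A^-2 - 12*A^-6
  A^-2 * (24 + 31*d^2 + d^4) = A^6 + 35*A^2 + 92*A^-2 + 35*A^-6 + A^-10
  A^-4 * (23*d + 5*d^3) = -5*A^2 - 38*A^-2 - 38*A^-6 - 5*A^-10
  A^-6 * (8*d^2) = 8*A^-2 + 16*A^-6 + 8*A^-10
  A^-8 * (d^3) = -A^-2 - 3*A^-6 - 3*A^-10 - A^-14
Summing the groups: <K> = -A^10 + 2*A^6 - A^2 + 2*A^-2 - A^-6 + A^-10 - A^-14
Normalise by the writhe: (-A^3)^(-w) = (-A^3)^(-2) = A^-6, so f(A) = A^-6 * <K> = -A^4 + 2 - A^-4 + 2*A^-8 - A^-12 + A^-16 - A^-20.
Substitute A = t^(-1/4), i.e. A^e → t^(-e/4): V(t) = -t^5 + t^4 - t^3 + 2*t^2 - t + 2 - t^-1

Answer: -t^5 + t^4 - t^3 + 2*t^2 - t + 2 - t^-1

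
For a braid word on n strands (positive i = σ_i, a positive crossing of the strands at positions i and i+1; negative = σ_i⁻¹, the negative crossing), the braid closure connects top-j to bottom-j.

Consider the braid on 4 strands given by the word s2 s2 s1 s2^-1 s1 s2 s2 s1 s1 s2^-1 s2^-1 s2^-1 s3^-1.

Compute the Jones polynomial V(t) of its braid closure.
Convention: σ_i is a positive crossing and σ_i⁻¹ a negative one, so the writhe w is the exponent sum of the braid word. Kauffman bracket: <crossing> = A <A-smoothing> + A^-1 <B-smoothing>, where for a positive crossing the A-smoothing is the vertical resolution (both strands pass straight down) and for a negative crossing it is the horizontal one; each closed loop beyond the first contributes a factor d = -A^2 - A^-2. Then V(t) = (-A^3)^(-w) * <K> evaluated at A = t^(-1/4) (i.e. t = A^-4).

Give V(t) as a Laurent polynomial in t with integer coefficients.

The presented braid s2 s2 s1 s2^-1 s1 s2 s2 s1 s1 s2^-1 s2^-1 s2^-1 s3^-1 on 4 strands reduces by inverse Markov moves (closure unchanged at each step):
  Destabilize: the word has the form β·s3^-1 where s3^-1 occurs only as the final letter (β ∈ B_3); drop it and the last strand → 3 strands.
  Deconjugate: the word is γ·β·γ⁻¹ with γ = s2 s2 (prefix) and γ⁻¹ = s2^-1 s2^-1 (suffix); strip both.
Reduced to β = s1 s2^-1 s1 s2 s2 s1 s1 s2^-1 on 3 strands, 8 crossings.
Compute on β:
Braid: s1 s2^-1 s1 s2 s2 s1 s1 s2^-1 on 3 strands, 8 crossings.
Writhe w = (#positive) - (#negative) = 6 - 2 = 4.
Computing the Kauffman bracket via state sum. There are 2^8 = 256 states.
Each crossing splits two ways (0=vertical, 1=horizontal). The state's weight is A^(#A-smoothings - #B-smoothings) * d^(loops - 1).
Tabulate the states by total A-exponent and number of loops L (A-exp: L × count):
  A^8: L=3 ×1
  A^6: L=2 ×6, L=4 ×2
  A^4: L=1 ×11, L=3 ×16, L=5 ×1
  A^2: L=2 ×47, L=4 ×9
  A^0: L=1 ×26, L=3 ×43, L=5 ×1
  A^-2: L=2 ×41, L=4 ×15
  A^-4: L=3 ×26, L=5 ×2
  A^-6: L=4 ×8
  A^-8: L=5 ×1
Each group contributes A^e * Σ count * d^(L-1):
Powers of d = -A^2 - A^-2: d^2 = A^4 + 2 + A^-4; d^3 = -A^6 - 3*A^2 - 3*A^-2 - A^-6; d^4 = A^8 + 4*A^4 + 6 + 4*A^-4 + A^-8.
  A^8 * (d^2) = A^12 + 2*A^8 + A^4
  A^6 * (6*d + 2*d^3) = -2*A^12 - 12*A^8 - 12*A^4 - 2
  A^4 * (11 + 16*d^2 + d^4) = A^12 + 20*A^8 + 49*A^4 + 20 + A^-4
  A^2 * (47*d + 9*d^3) = -9*A^8 - 74*A^4 - 74 - 9*A^-4
  A^0 * (26 + 43*d^2 + d^4) = A^8 + 47*A^4 + 118 + 47*A^-4 + A^-8
  A^-2 * (41*d + 15*d^3) = -15*A^4 - 86 - 86*A^-4 - 15*A^-8
  A^-4 * (26*d^2 + 2*d^4) = 2*A^4 + 34 + 64*A^-4 + 34*A^-8 + 2*A^-12
  A^-6 * (8*d^3) = -8 - 24*A^-4 - 24*A^-8 - 8*A^-12
  A^-8 * (d^4) = 1 + 4*A^-4 + 6*A^-8 + 4*A^-12 + A^-16
Summing the groups: <K> = 2*A^8 - 2*A^4 + 3 - 3*A^-4 + 2*A^-8 - 2*A^-12 + A^-16
Normalise by the writhe: (-A^3)^(-w) = (-A^3)^(-4) = A^-12, so f(A) = A^-12 * <K> = 2*A^-4 - 2*A^-8 + 3*A^-12 - 3*A^-16 + 2*A^-20 - 2*A^-24 + A^-28.
Substitute A = t^(-1/4), i.e. A^e → t^(-e/4): V(t) = t^7 - 2*t^6 + 2*t^5 - 3*t^4 + 3*t^3 - 2*t^2 + 2*t

Answer: t^7 - 2*t^6 + 2*t^5 - 3*t^4 + 3*t^3 - 2*t^2 + 2*t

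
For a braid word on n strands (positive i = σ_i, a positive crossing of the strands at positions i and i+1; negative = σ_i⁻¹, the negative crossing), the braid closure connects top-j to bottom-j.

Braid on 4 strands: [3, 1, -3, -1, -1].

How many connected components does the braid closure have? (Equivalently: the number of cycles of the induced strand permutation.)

Track the strand permutation on 4 strands, starting from identity.
  step 1: s3 swaps positions 3,4 -> [1 2 4 3]
  step 2: s1 swaps positions 1,2 -> [2 1 4 3]
  step 3: s3^-1 swaps positions 3,4 -> [2 1 3 4]
  step 4: s1^-1 swaps positions 1,2 -> [1 2 3 4]
  step 5: s1^-1 swaps positions 1,2 -> [2 1 3 4]
Final permutation (position -> original strand): [2 1 3 4]
Closure components = cycle count of this permutation = 3.

Answer: 3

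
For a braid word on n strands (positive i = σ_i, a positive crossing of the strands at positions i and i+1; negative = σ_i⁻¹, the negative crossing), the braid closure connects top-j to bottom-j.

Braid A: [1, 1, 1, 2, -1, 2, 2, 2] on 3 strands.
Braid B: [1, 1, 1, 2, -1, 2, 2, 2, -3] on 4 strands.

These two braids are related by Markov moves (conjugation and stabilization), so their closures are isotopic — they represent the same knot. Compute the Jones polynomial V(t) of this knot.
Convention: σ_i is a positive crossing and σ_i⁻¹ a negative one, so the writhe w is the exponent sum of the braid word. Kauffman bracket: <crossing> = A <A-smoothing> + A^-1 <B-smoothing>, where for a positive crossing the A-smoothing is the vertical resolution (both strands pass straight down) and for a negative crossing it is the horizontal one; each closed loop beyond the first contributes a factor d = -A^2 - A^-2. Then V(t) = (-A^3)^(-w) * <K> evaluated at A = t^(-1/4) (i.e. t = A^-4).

-t^9 + 2*t^8 - 3*t^7 + 3*t^6 - 3*t^5 + 3*t^4 - t^3 + t^2

Derivation:
Markov-equivalent braids have isotopic closures, hence identical knot invariants. Strip the Markov moves from each word to reach a common short braid β, then compute V(t) once on β.
Braid A: s1 s1 s1 s2 s1^-1 s2 s2 s2 on 3 strands has no conjugating prefix/suffix or stabilization to strip; take β = s1 s1 s1 s2 s1^-1 s2 s2 s2.
Braid B: s1 s1 s1 s2 s1^-1 s2 s2 s2 s3^-1 on 4 strands reduces by inverse Markov moves (closure unchanged at each step):
  Destabilize: the word has the form β·s3^-1 where s3^-1 occurs only as the final letter (β ∈ B_3); drop it and the last strand → 3 strands.
Reduced to β = s1 s1 s1 s2 s1^-1 s2 s2 s2 on 3 strands, 8 crossings.
Both give the same β = s1 s1 s1 s2 s1^-1 s2 s2 s2 on 3 strands, so one state sum suffices:
Braid: s1 s1 s1 s2 s1^-1 s2 s2 s2 on 3 strands, 8 crossings.
Writhe w = (#positive) - (#negative) = 7 - 1 = 6.
Enumerate smoothing states for the bracket polynomial. There are 2^8 = 256 states.
Each crossing splits two ways (0=vertical, 1=horizontal). The state's weight is A^(#A-smoothings - #B-smoothings) * d^(loops - 1).
Tabulate the states by total A-exponent and number of loops L (A-exp: L × count):
  A^8: L=2 ×1
  A^6: L=1 ×4, L=3 ×4
  A^4: L=2 ×25, L=4 ×3
  A^2: L=1 ×21, L=3 ×34, L=5 ×1
  A^0: L=2 ×48, L=4 ×22
  A^-2: L=3 ×49, L=5 ×7
  A^-4: L=4 ×27, L=6 ×1
  A^-6: L=5 ×8
  A^-8: L=6 ×1
Each group contributes A^e * Σ count * d^(L-1):
Powers of d = -A^2 - A^-2: d^2 = A^4 + 2 + A^-4; d^3 = -A^6 - 3*A^2 - 3*A^-2 - A^-6; d^4 = A^8 + 4*A^4 + 6 + 4*A^-4 + A^-8; d^5 = -A^10 - 5*A^6 - 10*A^2 - 10*A^-2 - 5*A^-6 - A^-10.
  A^8 * (d) = -A^10 - A^6
  A^6 * (4 + 4*d^2) = 4*A^10 + 12*A^6 + 4*A^2
  A^4 * (25*d + 3*d^3) = -3*A^10 - 34*A^6 - 34*A^2 - 3*A^-2
  A^2 * (21 + 34*d^2 + d^4) = A^10 + 38*A^6 + 95*A^2 + 38*A^-2 + A^-6
  A^0 * (48*d + 22*d^3) = -22*A^6 - 114*A^2 - 114*A^-2 - 22*A^-6
  A^-2 * (49*d^2 + 7*d^4) = 7*A^6 + 77*A^2 + 140*A^-2 + 77*A^-6 + 7*A^-10
  A^-4 * (27*d^3 + d^5) = -A^6 - 32*A^2 - 91*A^-2 - 91*A^-6 - 32*A^-10 - A^-14
  A^-6 * (8*d^4) = 8*A^2 + 32*A^-2 + 48*A^-6 + 32*A^-10 + 8*A^-14
  A^-8 * (d^5) = -A^2 - 5*A^-2 - 10*A^-6 - 10*A^-10 - 5*A^-14 - A^-18
Summing the groups: <K> = A^10 - A^6 + 3*A^2 - 3*A^-2 + 3*A^-6 - 3*A^-10 + 2*A^-14 - A^-18
Normalise by the writhe: (-A^3)^(-w) = (-A^3)^(-6) = A^-18, so f(A) = A^-18 * <K> = A^-8 - A^-12 + 3*A^-16 - 3*A^-20 + 3*A^-24 - 3*A^-28 + 2*A^-32 - A^-36.
Substitute A = t^(-1/4), i.e. A^e → t^(-e/4): V(t) = -t^9 + 2*t^8 - 3*t^7 + 3*t^6 - 3*t^5 + 3*t^4 - t^3 + t^2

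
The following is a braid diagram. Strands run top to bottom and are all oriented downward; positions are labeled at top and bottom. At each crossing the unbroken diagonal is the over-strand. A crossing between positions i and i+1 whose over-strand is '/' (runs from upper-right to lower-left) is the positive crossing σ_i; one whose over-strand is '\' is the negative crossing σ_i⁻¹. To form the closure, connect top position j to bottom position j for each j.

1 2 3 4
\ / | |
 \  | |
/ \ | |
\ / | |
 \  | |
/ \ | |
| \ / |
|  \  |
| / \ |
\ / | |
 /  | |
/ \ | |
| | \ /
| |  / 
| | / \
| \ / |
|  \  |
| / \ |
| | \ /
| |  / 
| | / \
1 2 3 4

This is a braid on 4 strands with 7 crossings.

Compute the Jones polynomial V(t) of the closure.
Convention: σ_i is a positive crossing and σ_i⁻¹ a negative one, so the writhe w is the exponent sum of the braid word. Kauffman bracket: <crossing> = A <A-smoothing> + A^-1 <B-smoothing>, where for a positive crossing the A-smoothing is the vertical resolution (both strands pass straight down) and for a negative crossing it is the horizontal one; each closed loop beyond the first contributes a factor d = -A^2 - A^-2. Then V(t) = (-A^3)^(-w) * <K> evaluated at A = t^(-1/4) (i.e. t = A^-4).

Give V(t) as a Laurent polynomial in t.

t^2 - t + 2 - 2*t^-1 + t^-2 - t^-3 + t^-4

Derivation:
Reading the diagram top to bottom ('/'-over between positions i,i+1 = s_i, '\'-over = s_i^-1): braid word = s1^-1 s1^-1 s2^-1 s1 s3 s2^-1 s3.
Braid: s1^-1 s1^-1 s2^-1 s1 s3 s2^-1 s3 on 4 strands, 7 crossings.
Writhe w = (#positive) - (#negative) = 3 - 4 = -1.
Enumerate smoothing states for the bracket polynomial. There are 2^7 = 128 states.
Smooth each crossing (0=||, 1=⌣⌢); contribution A^(Σ sign_k(1-2s_k)) * d^(L-1).
Tabulate the states by total A-exponent and number of loops L (A-exp: L × count):
  A^7: L=4 ×1
  A^5: L=3 ×7
  A^3: L=2 ×17, L=4 ×4
  A^1: L=1 ×14, L=3 ×20, L=5 ×1
  A^-1: L=2 ×27, L=4 ×8
  A^-3: L=1 ×5, L=3 ×15, L=5 ×1
  A^-5: L=2 ×4, L=4 ×3
  A^-7: L=3 ×1
Each group contributes A^e * Σ count * d^(L-1):
Powers of d = -A^2 - A^-2: d^2 = A^4 + 2 + A^-4; d^3 = -A^6 - 3*A^2 - 3*A^-2 - A^-6; d^4 = A^8 + 4*A^4 + 6 + 4*A^-4 + A^-8.
  A^7 * (d^3) = -A^13 - 3*A^9 - 3*A^5 - A
  A^5 * (7*d^2) = 7*A^9 + 14*A^5 + 7*A
  A^3 * (17*d + 4*d^3) = -4*A^9 - 29*A^5 - 29*A - 4*A^-3
  A^1 * (14 + 20*d^2 + d^4) = A^9 + 24*A^5 + 60*A + 24*A^-3 + A^-7
  A^-1 * (27*d + 8*d^3) = -8*A^5 - 51*A - 51*A^-3 - 8*A^-7
  A^-3 * (5 + 15*d^2 + d^4) = A^5 + 19*A + 41*A^-3 + 19*A^-7 + A^-11
  A^-5 * (4*d + 3*d^3) = -3*A - 13*A^-3 - 13*A^-7 - 3*A^-11
  A^-7 * (d^2) = A^-3 + 2*A^-7 + A^-11
Summing the groups: <K> = -A^13 + A^9 - A^5 + 2*A - 2*A^-3 + A^-7 - A^-11
Normalise by the writhe: (-A^3)^(-w) = (-A^3)^(1) = -A^3, so f(A) = -A^3 * <K> = A^16 - A^12 + A^8 - 2*A^4 + 2 - A^-4 + A^-8.
Substitute A = t^(-1/4), i.e. A^e → t^(-e/4): V(t) = t^2 - t + 2 - 2*t^-1 + t^-2 - t^-3 + t^-4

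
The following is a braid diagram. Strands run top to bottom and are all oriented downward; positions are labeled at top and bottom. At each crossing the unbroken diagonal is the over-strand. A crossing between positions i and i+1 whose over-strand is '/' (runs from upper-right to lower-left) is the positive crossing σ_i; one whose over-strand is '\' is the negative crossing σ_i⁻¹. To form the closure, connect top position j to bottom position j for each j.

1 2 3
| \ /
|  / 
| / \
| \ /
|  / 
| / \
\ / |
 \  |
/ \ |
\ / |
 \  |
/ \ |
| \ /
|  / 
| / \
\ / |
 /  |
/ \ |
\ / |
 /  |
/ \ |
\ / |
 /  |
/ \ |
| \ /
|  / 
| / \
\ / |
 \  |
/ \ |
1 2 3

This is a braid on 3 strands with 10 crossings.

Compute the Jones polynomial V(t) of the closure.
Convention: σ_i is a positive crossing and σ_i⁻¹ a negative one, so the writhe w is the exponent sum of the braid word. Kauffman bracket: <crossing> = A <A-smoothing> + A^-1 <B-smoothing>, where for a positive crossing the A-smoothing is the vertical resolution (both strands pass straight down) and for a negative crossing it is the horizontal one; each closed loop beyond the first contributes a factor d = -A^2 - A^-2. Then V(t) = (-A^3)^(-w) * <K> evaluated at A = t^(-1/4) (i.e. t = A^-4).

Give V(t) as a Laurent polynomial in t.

Reading the diagram top to bottom ('/'-over between positions i,i+1 = s_i, '\'-over = s_i^-1): braid word = s2 s2 s1^-1 s1^-1 s2 s1 s1 s1 s2 s1^-1.
Braid: s2 s2 s1^-1 s1^-1 s2 s1 s1 s1 s2 s1^-1 on 3 strands, 10 crossings.
Writhe w = (#positive) - (#negative) = 7 - 3 = 4.
State-sum expansion of <K>. There are 2^10 = 1024 states.
Smooth each crossing (0=||, 1=⌣⌢); contribution A^(Σ sign_k(1-2s_k)) * d^(L-1).
Tabulate the states by total A-exponent and number of loops L (A-exp: L × count):
  A^10: L=4 ×1
  A^8: L=3 ×7, L=5 ×3
  A^6: L=2 ×19, L=4 ×23, L=6 ×3
  A^4: L=1 ×20, L=3 ×75, L=5 ×24, L=7 ×1
  A^2: L=2 ×114, L=4 ×86, L=6 ×10
  A^0: L=1 ×51, L=3 ×155, L=5 ×45, L=7 ×1
  A^-2: L=2 ×102, L=4 ×98, L=6 ×10
  A^-4: L=3 ×89, L=5 ×30, L=7 ×1
  A^-6: L=4 ×41, L=6 ×4
  A^-8: L=5 ×10
  A^-10: L=6 ×1
Each group contributes A^e * Σ count * d^(L-1):
Powers of d = -A^2 - A^-2: d^2 = A^4 + 2 + A^-4; d^3 = -A^6 - 3*A^2 - 3*A^-2 - A^-6; d^4 = A^8 + 4*A^4 + 6 + 4*A^-4 + A^-8; d^5 = -A^10 - 5*A^6 - 10*A^2 - 10*A^-2 - 5*A^-6 - A^-10; d^6 = A^12 + 6*A^8 + 15*A^4 + 20 + 15*A^-4 + 6*A^-8 + A^-12.
  A^10 * (d^3) = -A^16 - 3*A^12 - 3*A^8 - A^4
  A^8 * (7*d^2 + 3*d^4) = 3*A^16 + 19*A^12 + 32*A^8 + 19*A^4 + 3
  A^6 * (19*d + 23*d^3 + 3*d^5) = -3*A^16 - 38*A^12 - 118*A^8 - 118*A^4 - 38 - 3*A^-4
  A^4 * (20 + 75*d^2 + 24*d^4 + d^6) = A^16 + 30*A^12 + 186*A^8 + 334*A^4 + 186 + 30*A^-4 + A^-8
  A^2 * (114*d + 86*d^3 + 10*d^5) = -10*A^12 - 136*A^8 - 472*A^4 - 472 - 136*A^-4 - 10*A^-8
  A^0 * (51 + 155*d^2 + 45*d^4 + d^6) = A^12 + 51*A^8 + 350*A^4 + 651 + 350*A^-4 + 51*A^-8 + A^-12
  A^-2 * (102*d + 98*d^3 + 10*d^5) = -10*A^8 - 148*A^4 - 496 - 496*A^-4 - 148*A^-8 - 10*A^-12
  A^-4 * (89*d^2 + 30*d^4 + d^6) = A^8 + 36*A^4 + 224 + 378*A^-4 + 224*A^-8 + 36*A^-12 + A^-16
  A^-6 * (41*d^3 + 4*d^5) = -4*A^4 - 61 - 163*A^-4 - 163*A^-8 - 61*A^-12 - 4*A^-16
  A^-8 * (10*d^4) = 10 + 40*A^-4 + 60*A^-8 + 40*A^-12 + 10*A^-16
  A^-10 * (d^5) = -1 - 5*A^-4 - 10*A^-8 - 10*A^-12 - 5*A^-16 - A^-20
Summing the groups: <K> = -A^12 + 3*A^8 - 4*A^4 + 6 - 5*A^-4 + 5*A^-8 - 4*A^-12 + 2*A^-16 - A^-20
Normalise by the writhe: (-A^3)^(-w) = (-A^3)^(-4) = A^-12, so f(A) = A^-12 * <K> = -1 + 3*A^-4 - 4*A^-8 + 6*A^-12 - 5*A^-16 + 5*A^-20 - 4*A^-24 + 2*A^-28 - A^-32.
Substitute A = t^(-1/4), i.e. A^e → t^(-e/4): V(t) = -t^8 + 2*t^7 - 4*t^6 + 5*t^5 - 5*t^4 + 6*t^3 - 4*t^2 + 3*t - 1

Answer: -t^8 + 2*t^7 - 4*t^6 + 5*t^5 - 5*t^4 + 6*t^3 - 4*t^2 + 3*t - 1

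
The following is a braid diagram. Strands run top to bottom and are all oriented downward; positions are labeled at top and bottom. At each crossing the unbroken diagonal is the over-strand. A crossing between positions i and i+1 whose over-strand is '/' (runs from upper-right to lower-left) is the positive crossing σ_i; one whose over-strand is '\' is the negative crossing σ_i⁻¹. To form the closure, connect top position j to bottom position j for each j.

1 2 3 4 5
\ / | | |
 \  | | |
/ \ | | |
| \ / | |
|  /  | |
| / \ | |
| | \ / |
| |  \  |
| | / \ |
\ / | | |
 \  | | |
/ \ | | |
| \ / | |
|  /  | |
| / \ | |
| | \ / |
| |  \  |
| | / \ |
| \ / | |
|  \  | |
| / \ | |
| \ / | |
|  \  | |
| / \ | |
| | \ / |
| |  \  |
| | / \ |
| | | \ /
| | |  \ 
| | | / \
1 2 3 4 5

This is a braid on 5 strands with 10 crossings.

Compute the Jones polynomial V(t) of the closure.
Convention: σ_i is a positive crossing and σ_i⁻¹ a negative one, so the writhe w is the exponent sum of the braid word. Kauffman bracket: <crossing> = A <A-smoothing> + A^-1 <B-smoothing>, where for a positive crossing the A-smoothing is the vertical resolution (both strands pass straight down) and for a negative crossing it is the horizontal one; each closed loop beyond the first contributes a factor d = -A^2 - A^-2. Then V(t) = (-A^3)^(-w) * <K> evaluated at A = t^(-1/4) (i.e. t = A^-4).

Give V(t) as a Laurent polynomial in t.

2*t^-1 - 3*t^-2 + 4*t^-3 - 4*t^-4 + 4*t^-5 - 3*t^-6 + 2*t^-7 - t^-8

Derivation:
Reading the diagram top to bottom ('/'-over between positions i,i+1 = s_i, '\'-over = s_i^-1): braid word = s1^-1 s2 s3^-1 s1^-1 s2 s3^-1 s2^-1 s2^-1 s3^-1 s4^-1.
The presented braid s1^-1 s2 s3^-1 s1^-1 s2 s3^-1 s2^-1 s2^-1 s3^-1 s4^-1 on 5 strands reduces by inverse Markov moves (closure unchanged at each step):
  Destabilize: the word has the form β·s4^-1 where s4^-1 occurs only as the final letter (β ∈ B_4); drop it and the last strand → 4 strands.
Reduced to β = s1^-1 s2 s3^-1 s1^-1 s2 s3^-1 s2^-1 s2^-1 s3^-1 on 4 strands, 9 crossings.
Compute on β:
Braid: s1^-1 s2 s3^-1 s1^-1 s2 s3^-1 s2^-1 s2^-1 s3^-1 on 4 strands, 9 crossings.
Writhe w = (#positive) - (#negative) = 2 - 7 = -5.
Enumerate smoothing states for the bracket polynomial. There are 2^9 = 512 states.
Smooth each crossing (0=||, 1=⌣⌢); contribution A^(Σ sign_k(1-2s_k)) * d^(L-1).
Tabulate the states by total A-exponent and number of loops L (A-exp: L × count):
  A^9: L=5 ×1
  A^7: L=4 ×9
  A^5: L=3 ×33, L=5 ×3
  A^3: L=2 ×59, L=4 ×25
  A^1: L=1 ×42, L=3 ×80, L=5 ×4
  A^-1: L=2 ×93, L=4 ×33
  A^-3: L=1 ×19, L=3 ×58, L=5 ×7
  A^-5: L=2 ×19, L=4 ×16, L=6 ×1
  A^-7: L=3 ×7, L=5 ×2
  A^-9: L=4 ×1
Each group contributes A^e * Σ count * d^(L-1):
Powers of d = -A^2 - A^-2: d^2 = A^4 + 2 + A^-4; d^3 = -A^6 - 3*A^2 - 3*A^-2 - A^-6; d^4 = A^8 + 4*A^4 + 6 + 4*A^-4 + A^-8; d^5 = -A^10 - 5*A^6 - 10*A^2 - 10*A^-2 - 5*A^-6 - A^-10.
  A^9 * (d^4) = A^17 + 4*A^13 + 6*A^9 + 4*A^5 + A
  A^7 * (9*d^3) = -9*A^13 - 27*A^9 - 27*A^5 - 9*A
  A^5 * (33*d^2 + 3*d^4) = 3*A^13 + 45*A^9 + 84*A^5 + 45*A + 3*A^-3
  A^3 * (59*d + 25*d^3) = -25*A^9 - 134*A^5 - 134*A - 25*A^-3
  A^1 * (42 + 80*d^2 + 4*d^4) = 4*A^9 + 96*A^5 + 226*A + 96*A^-3 + 4*A^-7
  A^-1 * (93*d + 33*d^3) = -33*A^5 - 192*A - 192*A^-3 - 33*A^-7
  A^-3 * (19 + 58*d^2 + 7*d^4) = 7*A^5 + 86*A + 177*A^-3 + 86*A^-7 + 7*A^-11
  A^-5 * (19*d + 16*d^3 + d^5) = -A^5 - 21*A - 77*A^-3 - 77*A^-7 - 21*A^-11 - A^-15
  A^-7 * (7*d^2 + 2*d^4) = 2*A + 15*A^-3 + 26*A^-7 + 15*A^-11 + 2*A^-15
  A^-9 * (d^3) = -A^-3 - 3*A^-7 - 3*A^-11 - A^-15
Summing the groups: <K> = A^17 - 2*A^13 + 3*A^9 - 4*A^5 + 4*A - 4*A^-3 + 3*A^-7 - 2*A^-11
Normalise by the writhe: (-A^3)^(-w) = (-A^3)^(5) = -A^15, so f(A) = -A^15 * <K> = -A^32 + 2*A^28 - 3*A^24 + 4*A^20 - 4*A^16 + 4*A^12 - 3*A^8 + 2*A^4.
Substitute A = t^(-1/4), i.e. A^e → t^(-e/4): V(t) = 2*t^-1 - 3*t^-2 + 4*t^-3 - 4*t^-4 + 4*t^-5 - 3*t^-6 + 2*t^-7 - t^-8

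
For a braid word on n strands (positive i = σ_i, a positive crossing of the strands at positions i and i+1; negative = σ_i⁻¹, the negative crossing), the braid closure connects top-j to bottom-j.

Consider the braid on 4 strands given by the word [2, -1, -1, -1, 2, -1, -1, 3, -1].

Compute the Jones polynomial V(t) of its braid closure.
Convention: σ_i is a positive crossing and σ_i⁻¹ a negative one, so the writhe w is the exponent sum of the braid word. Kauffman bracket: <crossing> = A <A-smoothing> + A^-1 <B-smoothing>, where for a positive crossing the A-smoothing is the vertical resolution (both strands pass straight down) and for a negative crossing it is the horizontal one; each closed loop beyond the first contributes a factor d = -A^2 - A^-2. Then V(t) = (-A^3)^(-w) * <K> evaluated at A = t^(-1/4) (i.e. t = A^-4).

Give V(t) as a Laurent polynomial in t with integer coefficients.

1 - t^-1 + 3*t^-2 - 3*t^-3 + 3*t^-4 - 4*t^-5 + 3*t^-6 - 2*t^-7 + t^-8

Derivation:
Braid: s2 s1^-1 s1^-1 s1^-1 s2 s1^-1 s1^-1 s3 s1^-1 on 4 strands, 9 crossings.
Writhe w = (#positive) - (#negative) = 3 - 6 = -3.
State-sum expansion of <K>. There are 2^9 = 512 states.
Each crossing splits two ways (0=vertical, 1=horizontal). The state's weight is A^(#A-smoothings - #B-smoothings) * d^(loops - 1).
Tabulate the states by total A-exponent and number of loops L (A-exp: L × count):
  A^9: L=8 ×1
  A^7: L=7 ×9
  A^5: L=6 ×36
  A^3: L=5 ×84
  A^1: L=4 ×126
  A^-1: L=3 ×124, L=5 ×2
  A^-3: L=2 ×75, L=4 ×9
  A^-5: L=1 ×21, L=3 ×15
  A^-7: L=2 ×8, L=4 ×1
  A^-9: L=3 ×1
Each group contributes A^e * Σ count * d^(L-1):
Powers of d = -A^2 - A^-2: d^2 = A^4 + 2 + A^-4; d^3 = -A^6 - 3*A^2 - 3*A^-2 - A^-6; d^4 = A^8 + 4*A^4 + 6 + 4*A^-4 + A^-8; d^5 = -A^10 - 5*A^6 - 10*A^2 - 10*A^-2 - 5*A^-6 - A^-10; d^6 = A^12 + 6*A^8 + 15*A^4 + 20 + 15*A^-4 + 6*A^-8 + A^-12; d^7 = -A^14 - 7*A^10 - 21*A^6 - 35*A^2 - 35*A^-2 - 21*A^-6 - 7*A^-10 - A^-14.
  A^9 * (d^7) = -A^23 - 7*A^19 - 21*A^15 - 35*A^11 - 35*A^7 - 21*A^3 - 7*A^-1 - A^-5
  A^7 * (9*d^6) = 9*A^19 + 54*A^15 + 135*A^11 + 180*A^7 + 135*A^3 + 54*A^-1 + 9*A^-5
  A^5 * (36*d^5) = -36*A^15 - 180*A^11 - 360*A^7 - 360*A^3 - 180*A^-1 - 36*A^-5
  A^3 * (84*d^4) = 84*A^11 + 336*A^7 + 504*A^3 + 336*A^-1 + 84*A^-5
  A^1 * (126*d^3) = -126*A^7 - 378*A^3 - 378*A^-1 - 126*A^-5
  A^-1 * (124*d^2 + 2*d^4) = 2*A^7 + 132*A^3 + 260*A^-1 + 132*A^-5 + 2*A^-9
  A^-3 * (75*d + 9*d^3) = -9*A^3 - 102*A^-1 - 102*A^-5 - 9*A^-9
  A^-5 * (21 + 15*d^2) = 15*A^-1 + 51*A^-5 + 15*A^-9
  A^-7 * (8*d + d^3) = -A^-1 - 11*A^-5 - 11*A^-9 - A^-13
  A^-9 * (d^2) = A^-5 + 2*A^-9 + A^-13
Summing the groups: <K> = -A^23 + 2*A^19 - 3*A^15 + 4*A^11 - 3*A^7 + 3*A^3 - 3*A^-1 + A^-5 - A^-9
Normalise by the writhe: (-A^3)^(-w) = (-A^3)^(3) = -A^9, so f(A) = -A^9 * <K> = A^32 - 2*A^28 + 3*A^24 - 4*A^20 + 3*A^16 - 3*A^12 + 3*A^8 - A^4 + 1.
Substitute A = t^(-1/4), i.e. A^e → t^(-e/4): V(t) = 1 - t^-1 + 3*t^-2 - 3*t^-3 + 3*t^-4 - 4*t^-5 + 3*t^-6 - 2*t^-7 + t^-8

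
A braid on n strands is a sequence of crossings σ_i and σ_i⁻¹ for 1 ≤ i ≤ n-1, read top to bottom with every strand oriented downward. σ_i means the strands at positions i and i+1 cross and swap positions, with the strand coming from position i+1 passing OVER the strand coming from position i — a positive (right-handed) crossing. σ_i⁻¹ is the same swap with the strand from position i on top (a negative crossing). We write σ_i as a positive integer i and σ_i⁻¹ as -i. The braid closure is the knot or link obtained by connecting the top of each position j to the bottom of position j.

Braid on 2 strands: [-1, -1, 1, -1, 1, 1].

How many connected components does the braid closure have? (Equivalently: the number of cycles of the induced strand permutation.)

Track the strand permutation on 2 strands, starting from identity.
  step 1: s1^-1 swaps positions 1,2 -> [2 1]
  step 2: s1^-1 swaps positions 1,2 -> [1 2]
  step 3: s1 swaps positions 1,2 -> [2 1]
  step 4: s1^-1 swaps positions 1,2 -> [1 2]
  step 5: s1 swaps positions 1,2 -> [2 1]
  step 6: s1 swaps positions 1,2 -> [1 2]
Final permutation (position -> original strand): [1 2]
Closure components = cycle count of this permutation = 2.

Answer: 2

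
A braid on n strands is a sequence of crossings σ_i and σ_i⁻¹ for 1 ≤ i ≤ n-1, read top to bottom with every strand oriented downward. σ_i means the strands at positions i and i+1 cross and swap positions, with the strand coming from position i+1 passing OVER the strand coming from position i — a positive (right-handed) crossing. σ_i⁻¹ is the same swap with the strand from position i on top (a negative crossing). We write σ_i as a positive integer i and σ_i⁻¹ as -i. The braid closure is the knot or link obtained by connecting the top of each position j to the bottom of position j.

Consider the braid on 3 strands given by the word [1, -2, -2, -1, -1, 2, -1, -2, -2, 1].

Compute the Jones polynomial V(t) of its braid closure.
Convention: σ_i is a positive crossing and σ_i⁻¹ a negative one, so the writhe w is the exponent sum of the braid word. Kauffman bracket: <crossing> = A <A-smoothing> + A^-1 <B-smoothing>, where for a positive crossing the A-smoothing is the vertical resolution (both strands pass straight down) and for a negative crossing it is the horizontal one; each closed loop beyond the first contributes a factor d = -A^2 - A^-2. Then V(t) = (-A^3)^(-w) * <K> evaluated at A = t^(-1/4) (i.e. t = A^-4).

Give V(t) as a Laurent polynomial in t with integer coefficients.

Braid: s1 s2^-1 s2^-1 s1^-1 s1^-1 s2 s1^-1 s2^-1 s2^-1 s1 on 3 strands, 10 crossings.
Writhe w = (#positive) - (#negative) = 3 - 7 = -4.
State-sum expansion of <K>. There are 2^10 = 1024 states.
For each crossing: s=0 is the vertical smoothing, s=1 horizontal. Crossing k contributes A^(sign_k * (1 - 2*s_k)); loop factor d = -A^2 - A^-2.
Tabulate the states by total A-exponent and number of loops L (A-exp: L × count):
  A^10: L=6 ×1
  A^8: L=5 ×10
  A^6: L=4 ×43, L=6 ×2
  A^4: L=3 ×98, L=5 ×22
  A^2: L=2 ×118, L=4 ×88, L=6 ×4
  A^0: L=1 ×60, L=3 ×162, L=5 ×30
  A^-2: L=2 ×128, L=4 ×79, L=6 ×3
  A^-4: L=1 ×23, L=3 ×84, L=5 ×13
  A^-6: L=2 ×27, L=4 ×18
  A^-8: L=1 ×2, L=3 ×8
  A^-10: L=2 ×1
Each group contributes A^e * Σ count * d^(L-1):
Powers of d = -A^2 - A^-2: d^2 = A^4 + 2 + A^-4; d^3 = -A^6 - 3*A^2 - 3*A^-2 - A^-6; d^4 = A^8 + 4*A^4 + 6 + 4*A^-4 + A^-8; d^5 = -A^10 - 5*A^6 - 10*A^2 - 10*A^-2 - 5*A^-6 - A^-10.
  A^10 * (d^5) = -A^20 - 5*A^16 - 10*A^12 - 10*A^8 - 5*A^4 - 1
  A^8 * (10*d^4) = 10*A^16 + 40*A^12 + 60*A^8 + 40*A^4 + 10
  A^6 * (43*d^3 + 2*d^5) = -2*A^16 - 53*A^12 - 149*A^8 - 149*A^4 - 53 - 2*A^-4
  A^4 * (98*d^2 + 22*d^4) = 22*A^12 + 186*A^8 + 328*A^4 + 186 + 22*A^-4
  A^2 * (118*d + 88*d^3 + 4*d^5) = -4*A^12 - 108*A^8 - 422*A^4 - 422 - 108*A^-4 - 4*A^-8
  A^0 * (60 + 162*d^2 + 30*d^4) = 30*A^8 + 282*A^4 + 564 + 282*A^-4 + 30*A^-8
  A^-2 * (128*d + 79*d^3 + 3*d^5) = -3*A^8 - 94*A^4 - 395 - 395*A^-4 - 94*A^-8 - 3*A^-12
  A^-4 * (23 + 84*d^2 + 13*d^4) = 13*A^4 + 136 + 269*A^-4 + 136*A^-8 + 13*A^-12
  A^-6 * (27*d + 18*d^3) = -18 - 81*A^-4 - 81*A^-8 - 18*A^-12
  A^-8 * (2 + 8*d^2) = 8*A^-4 + 18*A^-8 + 8*A^-12
  A^-10 * (d) = -A^-8 - A^-12
Summing the groups: <K> = -A^20 + 3*A^16 - 5*A^12 + 6*A^8 - 7*A^4 + 7 - 5*A^-4 + 4*A^-8 - A^-12
Normalise by the writhe: (-A^3)^(-w) = (-A^3)^(4) = A^12, so f(A) = A^12 * <K> = -A^32 + 3*A^28 - 5*A^24 + 6*A^20 - 7*A^16 + 7*A^12 - 5*A^8 + 4*A^4 - 1.
Substitute A = t^(-1/4), i.e. A^e → t^(-e/4): V(t) = -1 + 4*t^-1 - 5*t^-2 + 7*t^-3 - 7*t^-4 + 6*t^-5 - 5*t^-6 + 3*t^-7 - t^-8

Answer: -1 + 4*t^-1 - 5*t^-2 + 7*t^-3 - 7*t^-4 + 6*t^-5 - 5*t^-6 + 3*t^-7 - t^-8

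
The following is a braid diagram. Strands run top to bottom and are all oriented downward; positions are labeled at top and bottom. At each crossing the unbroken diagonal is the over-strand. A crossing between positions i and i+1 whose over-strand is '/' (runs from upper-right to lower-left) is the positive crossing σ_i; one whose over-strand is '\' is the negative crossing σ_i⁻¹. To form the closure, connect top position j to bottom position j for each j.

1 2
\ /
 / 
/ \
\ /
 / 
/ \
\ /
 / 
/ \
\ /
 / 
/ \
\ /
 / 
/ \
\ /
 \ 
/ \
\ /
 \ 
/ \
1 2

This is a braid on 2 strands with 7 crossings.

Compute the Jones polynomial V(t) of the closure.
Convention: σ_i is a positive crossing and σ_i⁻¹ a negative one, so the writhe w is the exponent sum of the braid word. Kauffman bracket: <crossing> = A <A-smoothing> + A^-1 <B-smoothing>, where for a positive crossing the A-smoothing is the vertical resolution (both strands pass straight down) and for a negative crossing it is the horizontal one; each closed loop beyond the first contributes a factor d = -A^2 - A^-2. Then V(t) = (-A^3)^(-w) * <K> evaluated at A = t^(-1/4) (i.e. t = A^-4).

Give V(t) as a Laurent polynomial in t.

-t^4 + t^3 + t

Derivation:
Reading the diagram top to bottom ('/'-over between positions i,i+1 = s_i, '\'-over = s_i^-1): braid word = s1 s1 s1 s1 s1 s1^-1 s1^-1.
The presented braid s1 s1 s1 s1 s1 s1^-1 s1^-1 on 2 strands reduces by inverse Markov moves (closure unchanged at each step):
  Deconjugate: the word is γ·β·γ⁻¹ with γ = s1 (prefix) and γ⁻¹ = s1^-1 (suffix); strip both.
Reduced to β = s1 s1 s1 s1 s1^-1 on 2 strands, 5 crossings.
Compute on β:
First cancel adjacent σ_i σ_i⁻¹ pairs (Reidemeister II — same braid, same closure): s1 s1 s1 s1 s1^-1 → s1 s1 s1.
Braid: s1 s1 s1 on 2 strands, 3 crossings.
Writhe w = (#positive) - (#negative) = 3 - 0 = 3.
State-sum expansion of <K>. There are 2^3 = 8 states.
For each crossing: s=0 is the vertical smoothing, s=1 horizontal. Crossing k contributes A^(sign_k * (1 - 2*s_k)); loop factor d = -A^2 - A^-2.
  state 000: A-exp=+3, loops=2, term = A^3 * d^1
  state 001: A-exp=+1, loops=1, term = A^1 * d^0
  state 010: A-exp=+1, loops=1, term = A^1 * d^0
  state 011: A-exp=-1, loops=2, term = A^-1 * d^1
  state 100: A-exp=+1, loops=1, term = A^1 * d^0
  state 101: A-exp=-1, loops=2, term = A^-1 * d^1
  state 110: A-exp=-1, loops=2, term = A^-1 * d^1
  state 111: A-exp=-3, loops=3, term = A^-3 * d^2
Collect the terms by A-exponent (count of states per loop number):
Powers of d = -A^2 - A^-2: d^2 = A^4 + 2 + A^-4.
  A^3 * (d) = -A^5 - A
  A^1 * (3) = 3*A
  A^-1 * (3*d) = -3*A - 3*A^-3
  A^-3 * (d^2) = A + 2*A^-3 + A^-7
Summing the groups: <K> = -A^5 - A^-3 + A^-7
Normalise by the writhe: (-A^3)^(-w) = (-A^3)^(-3) = -A^-9, so f(A) = -A^-9 * <K> = A^-4 + A^-12 - A^-16.
Substitute A = t^(-1/4), i.e. A^e → t^(-e/4): V(t) = -t^4 + t^3 + t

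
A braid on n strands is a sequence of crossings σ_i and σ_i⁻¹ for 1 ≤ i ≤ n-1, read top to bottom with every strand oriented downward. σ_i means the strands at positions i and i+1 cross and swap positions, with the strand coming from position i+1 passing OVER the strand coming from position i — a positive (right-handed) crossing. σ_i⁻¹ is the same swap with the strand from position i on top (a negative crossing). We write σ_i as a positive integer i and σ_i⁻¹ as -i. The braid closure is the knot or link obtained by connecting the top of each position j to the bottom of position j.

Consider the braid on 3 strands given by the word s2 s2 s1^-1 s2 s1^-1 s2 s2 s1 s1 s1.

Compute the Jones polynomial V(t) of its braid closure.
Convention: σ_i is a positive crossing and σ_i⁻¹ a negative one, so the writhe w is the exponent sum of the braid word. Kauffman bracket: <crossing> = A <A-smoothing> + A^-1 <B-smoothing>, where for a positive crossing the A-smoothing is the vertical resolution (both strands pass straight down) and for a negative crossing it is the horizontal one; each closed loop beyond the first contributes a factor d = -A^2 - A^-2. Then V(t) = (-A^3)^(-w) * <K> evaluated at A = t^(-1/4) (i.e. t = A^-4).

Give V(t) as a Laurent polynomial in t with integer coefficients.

Braid: s2 s2 s1^-1 s2 s1^-1 s2 s2 s1 s1 s1 on 3 strands, 10 crossings.
Writhe w = (#positive) - (#negative) = 8 - 2 = 6.
Enumerate smoothing states for the bracket polynomial. There are 2^10 = 1024 states.
For each crossing: s=0 is the vertical smoothing, s=1 horizontal. Crossing k contributes A^(sign_k * (1 - 2*s_k)); loop factor d = -A^2 - A^-2.
Tabulate the states by total A-exponent and number of loops L (A-exp: L × count):
  A^10: L=3 ×1
  A^8: L=2 ×7, L=4 ×3
  A^6: L=1 ×14, L=3 ×28, L=5 ×3
  A^4: L=2 ×88, L=4 ×31, L=6 ×1
  A^2: L=1 ×63, L=3 ×133, L=5 ×14
  A^0: L=2 ×159, L=4 ×91, L=6 ×2
  A^-2: L=3 ×180, L=5 ×30
  A^-4: L=4 ×116, L=6 ×4
  A^-6: L=5 ×45
  A^-8: L=6 ×10
  A^-10: L=7 ×1
Each group contributes A^e * Σ count * d^(L-1):
Powers of d = -A^2 - A^-2: d^2 = A^4 + 2 + A^-4; d^3 = -A^6 - 3*A^2 - 3*A^-2 - A^-6; d^4 = A^8 + 4*A^4 + 6 + 4*A^-4 + A^-8; d^5 = -A^10 - 5*A^6 - 10*A^2 - 10*A^-2 - 5*A^-6 - A^-10; d^6 = A^12 + 6*A^8 + 15*A^4 + 20 + 15*A^-4 + 6*A^-8 + A^-12.
  A^10 * (d^2) = A^14 + 2*A^10 + A^6
  A^8 * (7*d + 3*d^3) = -3*A^14 - 16*A^10 - 16*A^6 - 3*A^2
  A^6 * (14 + 28*d^2 + 3*d^4) = 3*A^14 + 40*A^10 + 88*A^6 + 40*A^2 + 3*A^-2
  A^4 * (88*d + 31*d^3 + d^5) = -A^14 - 36*A^10 - 191*A^6 - 191*A^2 - 36*A^-2 - A^-6
  A^2 * (63 + 133*d^2 + 14*d^4) = 14*A^10 + 189*A^6 + 413*A^2 + 189*A^-2 + 14*A^-6
  A^0 * (159*d + 91*d^3 + 2*d^5) = -2*A^10 - 101*A^6 - 452*A^2 - 452*A^-2 - 101*A^-6 - 2*A^-10
  A^-2 * (180*d^2 + 30*d^4) = 30*A^6 + 300*A^2 + 540*A^-2 + 300*A^-6 + 30*A^-10
  A^-4 * (116*d^3 + 4*d^5) = -4*A^6 - 136*A^2 - 388*A^-2 - 388*A^-6 - 136*A^-10 - 4*A^-14
  A^-6 * (45*d^4) = 45*A^2 + 180*A^-2 + 270*A^-6 + 180*A^-10 + 45*A^-14
  A^-8 * (10*d^5) = -10*A^2 - 50*A^-2 - 100*A^-6 - 100*A^-10 - 50*A^-14 - 10*A^-18
  A^-10 * (d^6) = A^2 + 6*A^-2 + 15*A^-6 + 20*A^-10 + 15*A^-14 + 6*A^-18 + A^-22
Summing the groups: <K> = 2*A^10 - 4*A^6 + 7*A^2 - 8*A^-2 + 9*A^-6 - 8*A^-10 + 6*A^-14 - 4*A^-18 + A^-22
Normalise by the writhe: (-A^3)^(-w) = (-A^3)^(-6) = A^-18, so f(A) = A^-18 * <K> = 2*A^-8 - 4*A^-12 + 7*A^-16 - 8*A^-20 + 9*A^-24 - 8*A^-28 + 6*A^-32 - 4*A^-36 + A^-40.
Substitute A = t^(-1/4), i.e. A^e → t^(-e/4): V(t) = t^10 - 4*t^9 + 6*t^8 - 8*t^7 + 9*t^6 - 8*t^5 + 7*t^4 - 4*t^3 + 2*t^2

Answer: t^10 - 4*t^9 + 6*t^8 - 8*t^7 + 9*t^6 - 8*t^5 + 7*t^4 - 4*t^3 + 2*t^2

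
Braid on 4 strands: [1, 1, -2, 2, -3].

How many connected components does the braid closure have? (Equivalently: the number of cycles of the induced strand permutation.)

Track the strand permutation on 4 strands, starting from identity.
  step 1: s1 swaps positions 1,2 -> [2 1 3 4]
  step 2: s1 swaps positions 1,2 -> [1 2 3 4]
  step 3: s2^-1 swaps positions 2,3 -> [1 3 2 4]
  step 4: s2 swaps positions 2,3 -> [1 2 3 4]
  step 5: s3^-1 swaps positions 3,4 -> [1 2 4 3]
Final permutation (position -> original strand): [1 2 4 3]
Closure components = cycle count of this permutation = 3.

Answer: 3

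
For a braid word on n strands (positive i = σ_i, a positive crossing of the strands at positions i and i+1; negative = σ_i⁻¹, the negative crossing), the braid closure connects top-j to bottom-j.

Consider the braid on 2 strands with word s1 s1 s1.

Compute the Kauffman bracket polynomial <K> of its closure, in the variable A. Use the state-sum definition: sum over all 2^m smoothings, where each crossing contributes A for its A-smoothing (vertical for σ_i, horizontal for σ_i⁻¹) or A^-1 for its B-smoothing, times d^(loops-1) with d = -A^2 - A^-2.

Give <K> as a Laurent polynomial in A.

-A^5 - A^-3 + A^-7

Derivation:
Braid: s1 s1 s1 on 2 strands, 3 crossings.
Writhe w = (#positive) - (#negative) = 3 - 0 = 3.
State-sum expansion of <K>. There are 2^3 = 8 states.
Each crossing splits two ways (0=vertical, 1=horizontal). The state's weight is A^(#A-smoothings - #B-smoothings) * d^(loops - 1).
  state 000: A-exp=+3, loops=2, term = A^3 * d^1
  state 001: A-exp=+1, loops=1, term = A^1 * d^0
  state 010: A-exp=+1, loops=1, term = A^1 * d^0
  state 011: A-exp=-1, loops=2, term = A^-1 * d^1
  state 100: A-exp=+1, loops=1, term = A^1 * d^0
  state 101: A-exp=-1, loops=2, term = A^-1 * d^1
  state 110: A-exp=-1, loops=2, term = A^-1 * d^1
  state 111: A-exp=-3, loops=3, term = A^-3 * d^2
Collect the terms by A-exponent (count of states per loop number):
Powers of d = -A^2 - A^-2: d^2 = A^4 + 2 + A^-4.
  A^3 * (d) = -A^5 - A
  A^1 * (3) = 3*A
  A^-1 * (3*d) = -3*A - 3*A^-3
  A^-3 * (d^2) = A + 2*A^-3 + A^-7
Summing the groups: <K> = -A^5 - A^-3 + A^-7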